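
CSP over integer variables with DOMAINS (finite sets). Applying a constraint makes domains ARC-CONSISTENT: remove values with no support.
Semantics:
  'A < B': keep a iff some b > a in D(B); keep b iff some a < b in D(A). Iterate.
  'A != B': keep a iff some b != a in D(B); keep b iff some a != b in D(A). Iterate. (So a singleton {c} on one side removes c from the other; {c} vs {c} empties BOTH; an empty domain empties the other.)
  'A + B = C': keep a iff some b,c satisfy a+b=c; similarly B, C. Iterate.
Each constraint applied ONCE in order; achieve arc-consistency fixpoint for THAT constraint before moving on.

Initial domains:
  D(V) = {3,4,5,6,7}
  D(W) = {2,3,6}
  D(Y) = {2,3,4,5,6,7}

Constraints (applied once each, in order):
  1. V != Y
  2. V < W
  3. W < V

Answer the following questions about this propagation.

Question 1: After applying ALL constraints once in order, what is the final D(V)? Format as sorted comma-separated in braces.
Answer: {}

Derivation:
Constraint 1 (V != Y) on D(V)={3,4,5,6,7} D(Y)={2,3,4,5,6,7}: no change
Constraint 2 (V < W) on D(V)={3,4,5,6,7} D(W)={2,3,6}: V {3,4,5,6,7}->{3,4,5}; W {2,3,6}->{6}
Constraint 3 (W < V) on D(W)={6} D(V)={3,4,5}: W {6}->{}; V {3,4,5}->{}
So after all 3 constraints: D(V) = {}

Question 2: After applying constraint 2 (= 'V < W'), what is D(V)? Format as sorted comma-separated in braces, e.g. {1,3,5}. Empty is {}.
Answer: {3,4,5}

Derivation:
Constraint 1 (V != Y) on D(V)={3,4,5,6,7} D(Y)={2,3,4,5,6,7}: no change
Constraint 2 (V < W) on D(V)={3,4,5,6,7} D(W)={2,3,6}: V {3,4,5,6,7}->{3,4,5}; W {2,3,6}->{6}
So after constraint 2: D(V) = {3,4,5}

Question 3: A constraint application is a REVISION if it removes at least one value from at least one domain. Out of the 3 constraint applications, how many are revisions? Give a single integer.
Answer: 2

Derivation:
Constraint 1 (V != Y) on D(V)={3,4,5,6,7} D(Y)={2,3,4,5,6,7}: no change => not a revision
Constraint 2 (V < W) on D(V)={3,4,5,6,7} D(W)={2,3,6}: V {3,4,5,6,7}->{3,4,5}; W {2,3,6}->{6} => REVISION
Constraint 3 (W < V) on D(W)={6} D(V)={3,4,5}: W {6}->{}; V {3,4,5}->{} => REVISION
Total revisions = 2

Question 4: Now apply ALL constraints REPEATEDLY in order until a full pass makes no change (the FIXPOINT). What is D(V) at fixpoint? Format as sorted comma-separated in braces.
pass 0 (initial): D(V)={3,4,5,6,7}
pass 1: V {3,4,5,6,7}->{}; W {2,3,6}->{}
pass 2: Y {2,3,4,5,6,7}->{}
pass 3: no change
Fixpoint after 3 passes: D(V) = {}

Answer: {}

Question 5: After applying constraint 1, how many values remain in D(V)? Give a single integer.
Answer: 5

Derivation:
Constraint 1 (V != Y) on D(V)={3,4,5,6,7} D(Y)={2,3,4,5,6,7}: no change
So after constraint 1: D(V)={3,4,5,6,7}, size = 5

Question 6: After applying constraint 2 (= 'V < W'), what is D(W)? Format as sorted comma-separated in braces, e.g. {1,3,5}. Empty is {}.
Answer: {6}

Derivation:
Constraint 1 (V != Y) on D(V)={3,4,5,6,7} D(Y)={2,3,4,5,6,7}: no change
Constraint 2 (V < W) on D(V)={3,4,5,6,7} D(W)={2,3,6}: V {3,4,5,6,7}->{3,4,5}; W {2,3,6}->{6}
So after constraint 2: D(W) = {6}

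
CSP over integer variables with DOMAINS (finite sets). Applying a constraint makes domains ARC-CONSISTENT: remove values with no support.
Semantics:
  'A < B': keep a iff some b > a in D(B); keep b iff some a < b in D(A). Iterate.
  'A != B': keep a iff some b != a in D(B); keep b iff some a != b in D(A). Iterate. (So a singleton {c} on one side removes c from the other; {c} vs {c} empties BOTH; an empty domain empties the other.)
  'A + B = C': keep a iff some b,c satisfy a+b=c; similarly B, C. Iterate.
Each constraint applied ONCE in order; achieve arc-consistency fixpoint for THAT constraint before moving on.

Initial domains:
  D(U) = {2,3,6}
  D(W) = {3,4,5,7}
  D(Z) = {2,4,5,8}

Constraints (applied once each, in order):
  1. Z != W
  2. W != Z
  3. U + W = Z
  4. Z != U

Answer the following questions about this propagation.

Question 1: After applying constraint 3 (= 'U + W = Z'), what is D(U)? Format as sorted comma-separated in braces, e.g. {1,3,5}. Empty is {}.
Answer: {2,3}

Derivation:
Constraint 1 (Z != W) on D(Z)={2,4,5,8} D(W)={3,4,5,7}: no change
Constraint 2 (W != Z) on D(W)={3,4,5,7} D(Z)={2,4,5,8}: no change
Constraint 3 (U + W = Z) on D(U)={2,3,6} D(W)={3,4,5,7} D(Z)={2,4,5,8}: U {2,3,6}->{2,3}; W {3,4,5,7}->{3,5}; Z {2,4,5,8}->{5,8}
So after constraint 3: D(U) = {2,3}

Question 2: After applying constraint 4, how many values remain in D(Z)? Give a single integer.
Constraint 1 (Z != W) on D(Z)={2,4,5,8} D(W)={3,4,5,7}: no change
Constraint 2 (W != Z) on D(W)={3,4,5,7} D(Z)={2,4,5,8}: no change
Constraint 3 (U + W = Z) on D(U)={2,3,6} D(W)={3,4,5,7} D(Z)={2,4,5,8}: U {2,3,6}->{2,3}; W {3,4,5,7}->{3,5}; Z {2,4,5,8}->{5,8}
Constraint 4 (Z != U) on D(Z)={5,8} D(U)={2,3}: no change
So after constraint 4: D(Z)={5,8}, size = 2

Answer: 2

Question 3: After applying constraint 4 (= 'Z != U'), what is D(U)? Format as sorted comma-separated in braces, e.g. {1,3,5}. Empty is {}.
Answer: {2,3}

Derivation:
Constraint 1 (Z != W) on D(Z)={2,4,5,8} D(W)={3,4,5,7}: no change
Constraint 2 (W != Z) on D(W)={3,4,5,7} D(Z)={2,4,5,8}: no change
Constraint 3 (U + W = Z) on D(U)={2,3,6} D(W)={3,4,5,7} D(Z)={2,4,5,8}: U {2,3,6}->{2,3}; W {3,4,5,7}->{3,5}; Z {2,4,5,8}->{5,8}
Constraint 4 (Z != U) on D(Z)={5,8} D(U)={2,3}: no change
So after constraint 4: D(U) = {2,3}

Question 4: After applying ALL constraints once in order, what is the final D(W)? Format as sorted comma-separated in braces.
Constraint 1 (Z != W) on D(Z)={2,4,5,8} D(W)={3,4,5,7}: no change
Constraint 2 (W != Z) on D(W)={3,4,5,7} D(Z)={2,4,5,8}: no change
Constraint 3 (U + W = Z) on D(U)={2,3,6} D(W)={3,4,5,7} D(Z)={2,4,5,8}: U {2,3,6}->{2,3}; W {3,4,5,7}->{3,5}; Z {2,4,5,8}->{5,8}
Constraint 4 (Z != U) on D(Z)={5,8} D(U)={2,3}: no change
So after all 4 constraints: D(W) = {3,5}

Answer: {3,5}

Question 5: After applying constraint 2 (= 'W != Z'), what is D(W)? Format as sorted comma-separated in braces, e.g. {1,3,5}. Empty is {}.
Answer: {3,4,5,7}

Derivation:
Constraint 1 (Z != W) on D(Z)={2,4,5,8} D(W)={3,4,5,7}: no change
Constraint 2 (W != Z) on D(W)={3,4,5,7} D(Z)={2,4,5,8}: no change
So after constraint 2: D(W) = {3,4,5,7}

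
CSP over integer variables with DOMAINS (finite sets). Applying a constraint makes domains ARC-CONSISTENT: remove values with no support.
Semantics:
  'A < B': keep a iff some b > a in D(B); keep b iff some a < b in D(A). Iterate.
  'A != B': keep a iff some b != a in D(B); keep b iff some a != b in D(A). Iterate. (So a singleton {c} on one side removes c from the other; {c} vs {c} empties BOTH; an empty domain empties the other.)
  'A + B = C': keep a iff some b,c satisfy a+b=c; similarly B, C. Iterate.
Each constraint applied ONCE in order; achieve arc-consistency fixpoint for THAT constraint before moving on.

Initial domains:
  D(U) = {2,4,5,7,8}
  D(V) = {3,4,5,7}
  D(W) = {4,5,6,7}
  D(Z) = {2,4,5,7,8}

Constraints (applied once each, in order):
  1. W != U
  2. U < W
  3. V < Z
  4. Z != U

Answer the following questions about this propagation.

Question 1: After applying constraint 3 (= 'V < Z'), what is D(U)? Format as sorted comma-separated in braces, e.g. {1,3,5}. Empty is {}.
Constraint 1 (W != U) on D(W)={4,5,6,7} D(U)={2,4,5,7,8}: no change
Constraint 2 (U < W) on D(U)={2,4,5,7,8} D(W)={4,5,6,7}: U {2,4,5,7,8}->{2,4,5}
Constraint 3 (V < Z) on D(V)={3,4,5,7} D(Z)={2,4,5,7,8}: Z {2,4,5,7,8}->{4,5,7,8}
So after constraint 3: D(U) = {2,4,5}

Answer: {2,4,5}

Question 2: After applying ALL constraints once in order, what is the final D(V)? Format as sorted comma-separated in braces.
Constraint 1 (W != U) on D(W)={4,5,6,7} D(U)={2,4,5,7,8}: no change
Constraint 2 (U < W) on D(U)={2,4,5,7,8} D(W)={4,5,6,7}: U {2,4,5,7,8}->{2,4,5}
Constraint 3 (V < Z) on D(V)={3,4,5,7} D(Z)={2,4,5,7,8}: Z {2,4,5,7,8}->{4,5,7,8}
Constraint 4 (Z != U) on D(Z)={4,5,7,8} D(U)={2,4,5}: no change
So after all 4 constraints: D(V) = {3,4,5,7}

Answer: {3,4,5,7}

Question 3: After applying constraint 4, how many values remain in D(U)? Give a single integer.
Constraint 1 (W != U) on D(W)={4,5,6,7} D(U)={2,4,5,7,8}: no change
Constraint 2 (U < W) on D(U)={2,4,5,7,8} D(W)={4,5,6,7}: U {2,4,5,7,8}->{2,4,5}
Constraint 3 (V < Z) on D(V)={3,4,5,7} D(Z)={2,4,5,7,8}: Z {2,4,5,7,8}->{4,5,7,8}
Constraint 4 (Z != U) on D(Z)={4,5,7,8} D(U)={2,4,5}: no change
So after constraint 4: D(U)={2,4,5}, size = 3

Answer: 3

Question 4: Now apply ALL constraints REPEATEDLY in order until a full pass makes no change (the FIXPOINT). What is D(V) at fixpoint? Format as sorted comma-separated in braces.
pass 0 (initial): D(V)={3,4,5,7}
pass 1: U {2,4,5,7,8}->{2,4,5}; Z {2,4,5,7,8}->{4,5,7,8}
pass 2: no change
Fixpoint after 2 passes: D(V) = {3,4,5,7}

Answer: {3,4,5,7}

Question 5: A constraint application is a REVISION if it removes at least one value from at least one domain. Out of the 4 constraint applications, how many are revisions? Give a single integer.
Answer: 2

Derivation:
Constraint 1 (W != U) on D(W)={4,5,6,7} D(U)={2,4,5,7,8}: no change => not a revision
Constraint 2 (U < W) on D(U)={2,4,5,7,8} D(W)={4,5,6,7}: U {2,4,5,7,8}->{2,4,5} => REVISION
Constraint 3 (V < Z) on D(V)={3,4,5,7} D(Z)={2,4,5,7,8}: Z {2,4,5,7,8}->{4,5,7,8} => REVISION
Constraint 4 (Z != U) on D(Z)={4,5,7,8} D(U)={2,4,5}: no change => not a revision
Total revisions = 2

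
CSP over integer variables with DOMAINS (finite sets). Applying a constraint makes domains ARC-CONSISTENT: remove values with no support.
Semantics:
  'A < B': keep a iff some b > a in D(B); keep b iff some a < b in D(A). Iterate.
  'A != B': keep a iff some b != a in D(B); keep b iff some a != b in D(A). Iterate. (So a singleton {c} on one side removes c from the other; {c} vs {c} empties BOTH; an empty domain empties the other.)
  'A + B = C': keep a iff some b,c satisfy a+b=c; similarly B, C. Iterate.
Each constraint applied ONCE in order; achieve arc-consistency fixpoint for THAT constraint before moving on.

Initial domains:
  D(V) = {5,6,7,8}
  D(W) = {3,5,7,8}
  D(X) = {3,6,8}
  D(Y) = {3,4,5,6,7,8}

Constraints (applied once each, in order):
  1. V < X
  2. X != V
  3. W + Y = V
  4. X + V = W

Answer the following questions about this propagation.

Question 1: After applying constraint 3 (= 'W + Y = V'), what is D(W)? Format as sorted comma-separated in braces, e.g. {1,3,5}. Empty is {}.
Answer: {3}

Derivation:
Constraint 1 (V < X) on D(V)={5,6,7,8} D(X)={3,6,8}: V {5,6,7,8}->{5,6,7}; X {3,6,8}->{6,8}
Constraint 2 (X != V) on D(X)={6,8} D(V)={5,6,7}: no change
Constraint 3 (W + Y = V) on D(W)={3,5,7,8} D(Y)={3,4,5,6,7,8} D(V)={5,6,7}: W {3,5,7,8}->{3}; Y {3,4,5,6,7,8}->{3,4}; V {5,6,7}->{6,7}
So after constraint 3: D(W) = {3}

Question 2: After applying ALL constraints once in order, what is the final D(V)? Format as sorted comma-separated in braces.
Answer: {}

Derivation:
Constraint 1 (V < X) on D(V)={5,6,7,8} D(X)={3,6,8}: V {5,6,7,8}->{5,6,7}; X {3,6,8}->{6,8}
Constraint 2 (X != V) on D(X)={6,8} D(V)={5,6,7}: no change
Constraint 3 (W + Y = V) on D(W)={3,5,7,8} D(Y)={3,4,5,6,7,8} D(V)={5,6,7}: W {3,5,7,8}->{3}; Y {3,4,5,6,7,8}->{3,4}; V {5,6,7}->{6,7}
Constraint 4 (X + V = W) on D(X)={6,8} D(V)={6,7} D(W)={3}: X {6,8}->{}; V {6,7}->{}; W {3}->{}
So after all 4 constraints: D(V) = {}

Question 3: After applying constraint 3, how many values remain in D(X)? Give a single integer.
Answer: 2

Derivation:
Constraint 1 (V < X) on D(V)={5,6,7,8} D(X)={3,6,8}: V {5,6,7,8}->{5,6,7}; X {3,6,8}->{6,8}
Constraint 2 (X != V) on D(X)={6,8} D(V)={5,6,7}: no change
Constraint 3 (W + Y = V) on D(W)={3,5,7,8} D(Y)={3,4,5,6,7,8} D(V)={5,6,7}: W {3,5,7,8}->{3}; Y {3,4,5,6,7,8}->{3,4}; V {5,6,7}->{6,7}
So after constraint 3: D(X)={6,8}, size = 2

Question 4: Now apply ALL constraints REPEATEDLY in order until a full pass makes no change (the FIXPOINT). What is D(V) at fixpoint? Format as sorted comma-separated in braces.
pass 0 (initial): D(V)={5,6,7,8}
pass 1: V {5,6,7,8}->{}; W {3,5,7,8}->{}; X {3,6,8}->{}; Y {3,4,5,6,7,8}->{3,4}
pass 2: Y {3,4}->{}
pass 3: no change
Fixpoint after 3 passes: D(V) = {}

Answer: {}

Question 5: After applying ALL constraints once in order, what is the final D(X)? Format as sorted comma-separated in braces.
Answer: {}

Derivation:
Constraint 1 (V < X) on D(V)={5,6,7,8} D(X)={3,6,8}: V {5,6,7,8}->{5,6,7}; X {3,6,8}->{6,8}
Constraint 2 (X != V) on D(X)={6,8} D(V)={5,6,7}: no change
Constraint 3 (W + Y = V) on D(W)={3,5,7,8} D(Y)={3,4,5,6,7,8} D(V)={5,6,7}: W {3,5,7,8}->{3}; Y {3,4,5,6,7,8}->{3,4}; V {5,6,7}->{6,7}
Constraint 4 (X + V = W) on D(X)={6,8} D(V)={6,7} D(W)={3}: X {6,8}->{}; V {6,7}->{}; W {3}->{}
So after all 4 constraints: D(X) = {}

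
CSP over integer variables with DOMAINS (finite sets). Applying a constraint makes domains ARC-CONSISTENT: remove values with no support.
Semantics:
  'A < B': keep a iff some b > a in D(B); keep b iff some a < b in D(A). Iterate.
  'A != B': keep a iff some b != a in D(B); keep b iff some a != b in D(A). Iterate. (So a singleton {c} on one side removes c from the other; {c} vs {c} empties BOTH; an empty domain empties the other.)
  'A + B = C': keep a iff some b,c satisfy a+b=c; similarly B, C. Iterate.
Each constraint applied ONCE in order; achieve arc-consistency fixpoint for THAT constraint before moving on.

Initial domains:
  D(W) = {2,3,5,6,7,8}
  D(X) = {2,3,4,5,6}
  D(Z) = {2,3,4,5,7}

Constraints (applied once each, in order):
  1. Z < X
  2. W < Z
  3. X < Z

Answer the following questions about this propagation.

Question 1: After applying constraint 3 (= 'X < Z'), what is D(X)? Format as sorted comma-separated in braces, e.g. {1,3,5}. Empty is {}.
Constraint 1 (Z < X) on D(Z)={2,3,4,5,7} D(X)={2,3,4,5,6}: Z {2,3,4,5,7}->{2,3,4,5}; X {2,3,4,5,6}->{3,4,5,6}
Constraint 2 (W < Z) on D(W)={2,3,5,6,7,8} D(Z)={2,3,4,5}: W {2,3,5,6,7,8}->{2,3}; Z {2,3,4,5}->{3,4,5}
Constraint 3 (X < Z) on D(X)={3,4,5,6} D(Z)={3,4,5}: X {3,4,5,6}->{3,4}; Z {3,4,5}->{4,5}
So after constraint 3: D(X) = {3,4}

Answer: {3,4}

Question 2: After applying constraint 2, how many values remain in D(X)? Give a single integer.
Constraint 1 (Z < X) on D(Z)={2,3,4,5,7} D(X)={2,3,4,5,6}: Z {2,3,4,5,7}->{2,3,4,5}; X {2,3,4,5,6}->{3,4,5,6}
Constraint 2 (W < Z) on D(W)={2,3,5,6,7,8} D(Z)={2,3,4,5}: W {2,3,5,6,7,8}->{2,3}; Z {2,3,4,5}->{3,4,5}
So after constraint 2: D(X)={3,4,5,6}, size = 4

Answer: 4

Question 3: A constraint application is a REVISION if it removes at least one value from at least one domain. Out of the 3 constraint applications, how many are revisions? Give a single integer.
Constraint 1 (Z < X) on D(Z)={2,3,4,5,7} D(X)={2,3,4,5,6}: Z {2,3,4,5,7}->{2,3,4,5}; X {2,3,4,5,6}->{3,4,5,6} => REVISION
Constraint 2 (W < Z) on D(W)={2,3,5,6,7,8} D(Z)={2,3,4,5}: W {2,3,5,6,7,8}->{2,3}; Z {2,3,4,5}->{3,4,5} => REVISION
Constraint 3 (X < Z) on D(X)={3,4,5,6} D(Z)={3,4,5}: X {3,4,5,6}->{3,4}; Z {3,4,5}->{4,5} => REVISION
Total revisions = 3

Answer: 3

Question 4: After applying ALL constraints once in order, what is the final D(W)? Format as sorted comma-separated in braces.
Constraint 1 (Z < X) on D(Z)={2,3,4,5,7} D(X)={2,3,4,5,6}: Z {2,3,4,5,7}->{2,3,4,5}; X {2,3,4,5,6}->{3,4,5,6}
Constraint 2 (W < Z) on D(W)={2,3,5,6,7,8} D(Z)={2,3,4,5}: W {2,3,5,6,7,8}->{2,3}; Z {2,3,4,5}->{3,4,5}
Constraint 3 (X < Z) on D(X)={3,4,5,6} D(Z)={3,4,5}: X {3,4,5,6}->{3,4}; Z {3,4,5}->{4,5}
So after all 3 constraints: D(W) = {2,3}

Answer: {2,3}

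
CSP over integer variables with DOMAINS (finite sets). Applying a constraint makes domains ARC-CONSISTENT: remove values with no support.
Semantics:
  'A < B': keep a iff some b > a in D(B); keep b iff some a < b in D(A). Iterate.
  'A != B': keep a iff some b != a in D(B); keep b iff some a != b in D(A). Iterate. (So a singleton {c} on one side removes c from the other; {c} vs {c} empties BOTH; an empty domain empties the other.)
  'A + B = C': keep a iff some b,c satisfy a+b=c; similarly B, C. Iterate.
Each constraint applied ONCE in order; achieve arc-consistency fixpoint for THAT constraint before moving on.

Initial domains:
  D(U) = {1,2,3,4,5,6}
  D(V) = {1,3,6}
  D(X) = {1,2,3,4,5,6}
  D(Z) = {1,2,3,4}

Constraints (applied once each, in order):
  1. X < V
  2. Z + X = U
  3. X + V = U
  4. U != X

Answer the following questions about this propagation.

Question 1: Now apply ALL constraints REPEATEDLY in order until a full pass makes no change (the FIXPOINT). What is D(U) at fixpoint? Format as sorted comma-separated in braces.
Answer: {4,5}

Derivation:
pass 0 (initial): D(U)={1,2,3,4,5,6}
pass 1: U {1,2,3,4,5,6}->{4,5,6}; V {1,3,6}->{3}; X {1,2,3,4,5,6}->{1,2,3}
pass 2: U {4,5,6}->{4,5}; X {1,2,3}->{1,2}; Z {1,2,3,4}->{2,3,4}
pass 3: no change
Fixpoint after 3 passes: D(U) = {4,5}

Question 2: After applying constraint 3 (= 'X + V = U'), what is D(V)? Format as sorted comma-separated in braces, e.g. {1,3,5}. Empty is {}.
Constraint 1 (X < V) on D(X)={1,2,3,4,5,6} D(V)={1,3,6}: X {1,2,3,4,5,6}->{1,2,3,4,5}; V {1,3,6}->{3,6}
Constraint 2 (Z + X = U) on D(Z)={1,2,3,4} D(X)={1,2,3,4,5} D(U)={1,2,3,4,5,6}: U {1,2,3,4,5,6}->{2,3,4,5,6}
Constraint 3 (X + V = U) on D(X)={1,2,3,4,5} D(V)={3,6} D(U)={2,3,4,5,6}: X {1,2,3,4,5}->{1,2,3}; V {3,6}->{3}; U {2,3,4,5,6}->{4,5,6}
So after constraint 3: D(V) = {3}

Answer: {3}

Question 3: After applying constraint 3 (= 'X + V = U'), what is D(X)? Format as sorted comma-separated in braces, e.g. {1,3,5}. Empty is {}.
Answer: {1,2,3}

Derivation:
Constraint 1 (X < V) on D(X)={1,2,3,4,5,6} D(V)={1,3,6}: X {1,2,3,4,5,6}->{1,2,3,4,5}; V {1,3,6}->{3,6}
Constraint 2 (Z + X = U) on D(Z)={1,2,3,4} D(X)={1,2,3,4,5} D(U)={1,2,3,4,5,6}: U {1,2,3,4,5,6}->{2,3,4,5,6}
Constraint 3 (X + V = U) on D(X)={1,2,3,4,5} D(V)={3,6} D(U)={2,3,4,5,6}: X {1,2,3,4,5}->{1,2,3}; V {3,6}->{3}; U {2,3,4,5,6}->{4,5,6}
So after constraint 3: D(X) = {1,2,3}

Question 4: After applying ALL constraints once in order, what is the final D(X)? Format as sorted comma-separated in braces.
Constraint 1 (X < V) on D(X)={1,2,3,4,5,6} D(V)={1,3,6}: X {1,2,3,4,5,6}->{1,2,3,4,5}; V {1,3,6}->{3,6}
Constraint 2 (Z + X = U) on D(Z)={1,2,3,4} D(X)={1,2,3,4,5} D(U)={1,2,3,4,5,6}: U {1,2,3,4,5,6}->{2,3,4,5,6}
Constraint 3 (X + V = U) on D(X)={1,2,3,4,5} D(V)={3,6} D(U)={2,3,4,5,6}: X {1,2,3,4,5}->{1,2,3}; V {3,6}->{3}; U {2,3,4,5,6}->{4,5,6}
Constraint 4 (U != X) on D(U)={4,5,6} D(X)={1,2,3}: no change
So after all 4 constraints: D(X) = {1,2,3}

Answer: {1,2,3}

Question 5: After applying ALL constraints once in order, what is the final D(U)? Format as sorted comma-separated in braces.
Constraint 1 (X < V) on D(X)={1,2,3,4,5,6} D(V)={1,3,6}: X {1,2,3,4,5,6}->{1,2,3,4,5}; V {1,3,6}->{3,6}
Constraint 2 (Z + X = U) on D(Z)={1,2,3,4} D(X)={1,2,3,4,5} D(U)={1,2,3,4,5,6}: U {1,2,3,4,5,6}->{2,3,4,5,6}
Constraint 3 (X + V = U) on D(X)={1,2,3,4,5} D(V)={3,6} D(U)={2,3,4,5,6}: X {1,2,3,4,5}->{1,2,3}; V {3,6}->{3}; U {2,3,4,5,6}->{4,5,6}
Constraint 4 (U != X) on D(U)={4,5,6} D(X)={1,2,3}: no change
So after all 4 constraints: D(U) = {4,5,6}

Answer: {4,5,6}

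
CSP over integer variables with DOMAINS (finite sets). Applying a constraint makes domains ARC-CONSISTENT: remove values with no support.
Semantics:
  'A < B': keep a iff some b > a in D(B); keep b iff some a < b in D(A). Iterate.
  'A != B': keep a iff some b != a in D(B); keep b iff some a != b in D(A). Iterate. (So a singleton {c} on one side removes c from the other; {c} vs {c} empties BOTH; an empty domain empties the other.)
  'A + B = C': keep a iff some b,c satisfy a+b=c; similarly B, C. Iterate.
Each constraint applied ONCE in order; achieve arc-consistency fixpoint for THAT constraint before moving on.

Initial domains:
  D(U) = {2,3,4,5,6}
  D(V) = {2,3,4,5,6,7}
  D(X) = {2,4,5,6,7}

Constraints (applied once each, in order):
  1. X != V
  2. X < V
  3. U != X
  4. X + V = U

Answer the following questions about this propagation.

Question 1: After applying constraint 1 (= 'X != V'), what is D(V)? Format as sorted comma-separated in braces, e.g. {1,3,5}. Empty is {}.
Constraint 1 (X != V) on D(X)={2,4,5,6,7} D(V)={2,3,4,5,6,7}: no change
So after constraint 1: D(V) = {2,3,4,5,6,7}

Answer: {2,3,4,5,6,7}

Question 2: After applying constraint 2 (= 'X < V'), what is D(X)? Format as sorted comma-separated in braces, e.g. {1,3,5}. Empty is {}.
Answer: {2,4,5,6}

Derivation:
Constraint 1 (X != V) on D(X)={2,4,5,6,7} D(V)={2,3,4,5,6,7}: no change
Constraint 2 (X < V) on D(X)={2,4,5,6,7} D(V)={2,3,4,5,6,7}: X {2,4,5,6,7}->{2,4,5,6}; V {2,3,4,5,6,7}->{3,4,5,6,7}
So after constraint 2: D(X) = {2,4,5,6}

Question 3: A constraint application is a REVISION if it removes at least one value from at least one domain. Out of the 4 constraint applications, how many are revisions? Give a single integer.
Answer: 2

Derivation:
Constraint 1 (X != V) on D(X)={2,4,5,6,7} D(V)={2,3,4,5,6,7}: no change => not a revision
Constraint 2 (X < V) on D(X)={2,4,5,6,7} D(V)={2,3,4,5,6,7}: X {2,4,5,6,7}->{2,4,5,6}; V {2,3,4,5,6,7}->{3,4,5,6,7} => REVISION
Constraint 3 (U != X) on D(U)={2,3,4,5,6} D(X)={2,4,5,6}: no change => not a revision
Constraint 4 (X + V = U) on D(X)={2,4,5,6} D(V)={3,4,5,6,7} D(U)={2,3,4,5,6}: X {2,4,5,6}->{2}; V {3,4,5,6,7}->{3,4}; U {2,3,4,5,6}->{5,6} => REVISION
Total revisions = 2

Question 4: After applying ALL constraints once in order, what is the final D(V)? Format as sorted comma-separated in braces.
Answer: {3,4}

Derivation:
Constraint 1 (X != V) on D(X)={2,4,5,6,7} D(V)={2,3,4,5,6,7}: no change
Constraint 2 (X < V) on D(X)={2,4,5,6,7} D(V)={2,3,4,5,6,7}: X {2,4,5,6,7}->{2,4,5,6}; V {2,3,4,5,6,7}->{3,4,5,6,7}
Constraint 3 (U != X) on D(U)={2,3,4,5,6} D(X)={2,4,5,6}: no change
Constraint 4 (X + V = U) on D(X)={2,4,5,6} D(V)={3,4,5,6,7} D(U)={2,3,4,5,6}: X {2,4,5,6}->{2}; V {3,4,5,6,7}->{3,4}; U {2,3,4,5,6}->{5,6}
So after all 4 constraints: D(V) = {3,4}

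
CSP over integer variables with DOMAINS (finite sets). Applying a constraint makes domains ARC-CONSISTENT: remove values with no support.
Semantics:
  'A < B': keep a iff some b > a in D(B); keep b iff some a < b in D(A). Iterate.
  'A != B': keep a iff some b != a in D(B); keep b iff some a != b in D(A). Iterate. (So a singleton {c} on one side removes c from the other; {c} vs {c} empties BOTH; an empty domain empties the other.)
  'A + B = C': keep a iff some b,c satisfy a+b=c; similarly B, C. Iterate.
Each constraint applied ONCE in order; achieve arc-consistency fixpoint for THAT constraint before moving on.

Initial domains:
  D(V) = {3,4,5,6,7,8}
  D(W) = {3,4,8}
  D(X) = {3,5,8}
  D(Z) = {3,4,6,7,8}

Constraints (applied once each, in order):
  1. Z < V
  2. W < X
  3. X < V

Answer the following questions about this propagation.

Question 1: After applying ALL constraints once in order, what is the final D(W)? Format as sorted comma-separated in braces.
Constraint 1 (Z < V) on D(Z)={3,4,6,7,8} D(V)={3,4,5,6,7,8}: Z {3,4,6,7,8}->{3,4,6,7}; V {3,4,5,6,7,8}->{4,5,6,7,8}
Constraint 2 (W < X) on D(W)={3,4,8} D(X)={3,5,8}: W {3,4,8}->{3,4}; X {3,5,8}->{5,8}
Constraint 3 (X < V) on D(X)={5,8} D(V)={4,5,6,7,8}: X {5,8}->{5}; V {4,5,6,7,8}->{6,7,8}
So after all 3 constraints: D(W) = {3,4}

Answer: {3,4}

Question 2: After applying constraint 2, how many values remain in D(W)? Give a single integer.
Constraint 1 (Z < V) on D(Z)={3,4,6,7,8} D(V)={3,4,5,6,7,8}: Z {3,4,6,7,8}->{3,4,6,7}; V {3,4,5,6,7,8}->{4,5,6,7,8}
Constraint 2 (W < X) on D(W)={3,4,8} D(X)={3,5,8}: W {3,4,8}->{3,4}; X {3,5,8}->{5,8}
So after constraint 2: D(W)={3,4}, size = 2

Answer: 2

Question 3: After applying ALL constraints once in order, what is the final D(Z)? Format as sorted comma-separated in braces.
Constraint 1 (Z < V) on D(Z)={3,4,6,7,8} D(V)={3,4,5,6,7,8}: Z {3,4,6,7,8}->{3,4,6,7}; V {3,4,5,6,7,8}->{4,5,6,7,8}
Constraint 2 (W < X) on D(W)={3,4,8} D(X)={3,5,8}: W {3,4,8}->{3,4}; X {3,5,8}->{5,8}
Constraint 3 (X < V) on D(X)={5,8} D(V)={4,5,6,7,8}: X {5,8}->{5}; V {4,5,6,7,8}->{6,7,8}
So after all 3 constraints: D(Z) = {3,4,6,7}

Answer: {3,4,6,7}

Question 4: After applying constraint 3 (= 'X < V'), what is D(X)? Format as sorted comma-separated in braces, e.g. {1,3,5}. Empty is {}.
Answer: {5}

Derivation:
Constraint 1 (Z < V) on D(Z)={3,4,6,7,8} D(V)={3,4,5,6,7,8}: Z {3,4,6,7,8}->{3,4,6,7}; V {3,4,5,6,7,8}->{4,5,6,7,8}
Constraint 2 (W < X) on D(W)={3,4,8} D(X)={3,5,8}: W {3,4,8}->{3,4}; X {3,5,8}->{5,8}
Constraint 3 (X < V) on D(X)={5,8} D(V)={4,5,6,7,8}: X {5,8}->{5}; V {4,5,6,7,8}->{6,7,8}
So after constraint 3: D(X) = {5}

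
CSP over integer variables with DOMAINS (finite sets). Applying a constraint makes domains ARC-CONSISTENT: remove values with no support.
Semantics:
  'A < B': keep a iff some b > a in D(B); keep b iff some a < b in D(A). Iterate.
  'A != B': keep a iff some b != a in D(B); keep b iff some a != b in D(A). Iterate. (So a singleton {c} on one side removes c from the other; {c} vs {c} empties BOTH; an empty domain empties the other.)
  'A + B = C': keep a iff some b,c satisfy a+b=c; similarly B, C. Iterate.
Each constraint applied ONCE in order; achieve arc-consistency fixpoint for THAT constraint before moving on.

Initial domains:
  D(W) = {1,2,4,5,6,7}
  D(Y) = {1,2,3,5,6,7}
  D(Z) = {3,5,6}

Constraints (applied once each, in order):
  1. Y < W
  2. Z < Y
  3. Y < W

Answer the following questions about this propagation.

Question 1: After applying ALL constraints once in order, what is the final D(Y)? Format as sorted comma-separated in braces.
Answer: {5,6}

Derivation:
Constraint 1 (Y < W) on D(Y)={1,2,3,5,6,7} D(W)={1,2,4,5,6,7}: Y {1,2,3,5,6,7}->{1,2,3,5,6}; W {1,2,4,5,6,7}->{2,4,5,6,7}
Constraint 2 (Z < Y) on D(Z)={3,5,6} D(Y)={1,2,3,5,6}: Z {3,5,6}->{3,5}; Y {1,2,3,5,6}->{5,6}
Constraint 3 (Y < W) on D(Y)={5,6} D(W)={2,4,5,6,7}: W {2,4,5,6,7}->{6,7}
So after all 3 constraints: D(Y) = {5,6}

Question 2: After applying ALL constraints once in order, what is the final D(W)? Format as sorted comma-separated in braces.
Constraint 1 (Y < W) on D(Y)={1,2,3,5,6,7} D(W)={1,2,4,5,6,7}: Y {1,2,3,5,6,7}->{1,2,3,5,6}; W {1,2,4,5,6,7}->{2,4,5,6,7}
Constraint 2 (Z < Y) on D(Z)={3,5,6} D(Y)={1,2,3,5,6}: Z {3,5,6}->{3,5}; Y {1,2,3,5,6}->{5,6}
Constraint 3 (Y < W) on D(Y)={5,6} D(W)={2,4,5,6,7}: W {2,4,5,6,7}->{6,7}
So after all 3 constraints: D(W) = {6,7}

Answer: {6,7}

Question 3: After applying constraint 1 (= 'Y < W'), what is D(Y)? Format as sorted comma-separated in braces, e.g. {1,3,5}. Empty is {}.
Answer: {1,2,3,5,6}

Derivation:
Constraint 1 (Y < W) on D(Y)={1,2,3,5,6,7} D(W)={1,2,4,5,6,7}: Y {1,2,3,5,6,7}->{1,2,3,5,6}; W {1,2,4,5,6,7}->{2,4,5,6,7}
So after constraint 1: D(Y) = {1,2,3,5,6}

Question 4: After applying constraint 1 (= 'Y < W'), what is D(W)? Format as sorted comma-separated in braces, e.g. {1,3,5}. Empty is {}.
Constraint 1 (Y < W) on D(Y)={1,2,3,5,6,7} D(W)={1,2,4,5,6,7}: Y {1,2,3,5,6,7}->{1,2,3,5,6}; W {1,2,4,5,6,7}->{2,4,5,6,7}
So after constraint 1: D(W) = {2,4,5,6,7}

Answer: {2,4,5,6,7}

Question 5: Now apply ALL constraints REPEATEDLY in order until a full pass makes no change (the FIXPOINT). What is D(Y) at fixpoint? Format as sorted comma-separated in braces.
pass 0 (initial): D(Y)={1,2,3,5,6,7}
pass 1: W {1,2,4,5,6,7}->{6,7}; Y {1,2,3,5,6,7}->{5,6}; Z {3,5,6}->{3,5}
pass 2: no change
Fixpoint after 2 passes: D(Y) = {5,6}

Answer: {5,6}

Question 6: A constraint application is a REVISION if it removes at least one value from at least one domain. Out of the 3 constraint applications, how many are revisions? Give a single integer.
Constraint 1 (Y < W) on D(Y)={1,2,3,5,6,7} D(W)={1,2,4,5,6,7}: Y {1,2,3,5,6,7}->{1,2,3,5,6}; W {1,2,4,5,6,7}->{2,4,5,6,7} => REVISION
Constraint 2 (Z < Y) on D(Z)={3,5,6} D(Y)={1,2,3,5,6}: Z {3,5,6}->{3,5}; Y {1,2,3,5,6}->{5,6} => REVISION
Constraint 3 (Y < W) on D(Y)={5,6} D(W)={2,4,5,6,7}: W {2,4,5,6,7}->{6,7} => REVISION
Total revisions = 3

Answer: 3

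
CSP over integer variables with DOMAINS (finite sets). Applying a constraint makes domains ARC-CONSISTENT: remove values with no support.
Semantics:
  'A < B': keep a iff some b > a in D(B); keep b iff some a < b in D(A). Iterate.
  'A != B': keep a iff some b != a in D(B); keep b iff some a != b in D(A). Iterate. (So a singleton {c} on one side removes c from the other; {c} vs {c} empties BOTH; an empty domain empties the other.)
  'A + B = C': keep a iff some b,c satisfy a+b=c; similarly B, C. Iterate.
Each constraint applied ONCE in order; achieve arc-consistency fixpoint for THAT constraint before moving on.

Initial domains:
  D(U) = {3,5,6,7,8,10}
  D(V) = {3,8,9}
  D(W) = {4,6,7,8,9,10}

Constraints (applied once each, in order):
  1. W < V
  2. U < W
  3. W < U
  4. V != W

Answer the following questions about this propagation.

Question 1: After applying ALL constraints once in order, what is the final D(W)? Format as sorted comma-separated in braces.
Answer: {4,6}

Derivation:
Constraint 1 (W < V) on D(W)={4,6,7,8,9,10} D(V)={3,8,9}: W {4,6,7,8,9,10}->{4,6,7,8}; V {3,8,9}->{8,9}
Constraint 2 (U < W) on D(U)={3,5,6,7,8,10} D(W)={4,6,7,8}: U {3,5,6,7,8,10}->{3,5,6,7}
Constraint 3 (W < U) on D(W)={4,6,7,8} D(U)={3,5,6,7}: W {4,6,7,8}->{4,6}; U {3,5,6,7}->{5,6,7}
Constraint 4 (V != W) on D(V)={8,9} D(W)={4,6}: no change
So after all 4 constraints: D(W) = {4,6}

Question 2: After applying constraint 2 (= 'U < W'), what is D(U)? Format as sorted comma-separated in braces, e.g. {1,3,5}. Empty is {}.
Answer: {3,5,6,7}

Derivation:
Constraint 1 (W < V) on D(W)={4,6,7,8,9,10} D(V)={3,8,9}: W {4,6,7,8,9,10}->{4,6,7,8}; V {3,8,9}->{8,9}
Constraint 2 (U < W) on D(U)={3,5,6,7,8,10} D(W)={4,6,7,8}: U {3,5,6,7,8,10}->{3,5,6,7}
So after constraint 2: D(U) = {3,5,6,7}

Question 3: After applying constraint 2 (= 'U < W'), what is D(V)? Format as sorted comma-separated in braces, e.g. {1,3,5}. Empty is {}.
Constraint 1 (W < V) on D(W)={4,6,7,8,9,10} D(V)={3,8,9}: W {4,6,7,8,9,10}->{4,6,7,8}; V {3,8,9}->{8,9}
Constraint 2 (U < W) on D(U)={3,5,6,7,8,10} D(W)={4,6,7,8}: U {3,5,6,7,8,10}->{3,5,6,7}
So after constraint 2: D(V) = {8,9}

Answer: {8,9}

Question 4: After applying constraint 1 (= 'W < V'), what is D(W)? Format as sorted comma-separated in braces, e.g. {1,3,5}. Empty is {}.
Constraint 1 (W < V) on D(W)={4,6,7,8,9,10} D(V)={3,8,9}: W {4,6,7,8,9,10}->{4,6,7,8}; V {3,8,9}->{8,9}
So after constraint 1: D(W) = {4,6,7,8}

Answer: {4,6,7,8}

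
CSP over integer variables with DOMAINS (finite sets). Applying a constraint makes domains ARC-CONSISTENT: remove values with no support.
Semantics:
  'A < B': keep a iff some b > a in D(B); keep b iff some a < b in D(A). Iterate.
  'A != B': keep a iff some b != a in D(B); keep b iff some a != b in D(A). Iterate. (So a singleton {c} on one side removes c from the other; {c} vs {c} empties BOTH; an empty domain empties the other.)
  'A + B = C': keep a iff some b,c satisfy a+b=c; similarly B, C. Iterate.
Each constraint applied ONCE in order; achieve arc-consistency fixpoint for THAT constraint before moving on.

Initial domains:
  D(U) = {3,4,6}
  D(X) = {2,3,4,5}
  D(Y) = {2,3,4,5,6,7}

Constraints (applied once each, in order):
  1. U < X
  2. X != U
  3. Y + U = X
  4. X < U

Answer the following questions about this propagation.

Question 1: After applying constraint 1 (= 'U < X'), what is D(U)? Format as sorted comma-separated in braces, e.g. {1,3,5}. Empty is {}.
Constraint 1 (U < X) on D(U)={3,4,6} D(X)={2,3,4,5}: U {3,4,6}->{3,4}; X {2,3,4,5}->{4,5}
So after constraint 1: D(U) = {3,4}

Answer: {3,4}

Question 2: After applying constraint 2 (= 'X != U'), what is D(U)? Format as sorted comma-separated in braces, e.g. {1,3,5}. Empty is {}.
Constraint 1 (U < X) on D(U)={3,4,6} D(X)={2,3,4,5}: U {3,4,6}->{3,4}; X {2,3,4,5}->{4,5}
Constraint 2 (X != U) on D(X)={4,5} D(U)={3,4}: no change
So after constraint 2: D(U) = {3,4}

Answer: {3,4}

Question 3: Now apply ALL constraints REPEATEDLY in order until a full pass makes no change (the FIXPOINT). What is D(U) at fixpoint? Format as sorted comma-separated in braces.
pass 0 (initial): D(U)={3,4,6}
pass 1: U {3,4,6}->{}; X {2,3,4,5}->{}; Y {2,3,4,5,6,7}->{2}
pass 2: Y {2}->{}
pass 3: no change
Fixpoint after 3 passes: D(U) = {}

Answer: {}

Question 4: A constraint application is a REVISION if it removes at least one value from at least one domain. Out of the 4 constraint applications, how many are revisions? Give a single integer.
Answer: 3

Derivation:
Constraint 1 (U < X) on D(U)={3,4,6} D(X)={2,3,4,5}: U {3,4,6}->{3,4}; X {2,3,4,5}->{4,5} => REVISION
Constraint 2 (X != U) on D(X)={4,5} D(U)={3,4}: no change => not a revision
Constraint 3 (Y + U = X) on D(Y)={2,3,4,5,6,7} D(U)={3,4} D(X)={4,5}: Y {2,3,4,5,6,7}->{2}; U {3,4}->{3}; X {4,5}->{5} => REVISION
Constraint 4 (X < U) on D(X)={5} D(U)={3}: X {5}->{}; U {3}->{} => REVISION
Total revisions = 3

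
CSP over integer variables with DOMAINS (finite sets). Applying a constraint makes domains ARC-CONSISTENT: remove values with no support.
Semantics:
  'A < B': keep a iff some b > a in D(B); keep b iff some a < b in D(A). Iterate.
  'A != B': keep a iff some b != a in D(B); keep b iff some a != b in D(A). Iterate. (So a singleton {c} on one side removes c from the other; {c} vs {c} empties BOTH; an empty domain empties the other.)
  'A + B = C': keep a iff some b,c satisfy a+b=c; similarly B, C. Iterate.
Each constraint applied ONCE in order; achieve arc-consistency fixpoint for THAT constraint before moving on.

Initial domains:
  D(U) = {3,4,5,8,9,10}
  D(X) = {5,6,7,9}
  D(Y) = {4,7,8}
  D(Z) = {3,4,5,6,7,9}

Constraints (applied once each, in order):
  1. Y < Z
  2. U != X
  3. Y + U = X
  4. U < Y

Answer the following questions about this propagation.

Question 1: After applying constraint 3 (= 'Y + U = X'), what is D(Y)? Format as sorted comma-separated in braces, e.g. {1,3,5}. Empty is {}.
Constraint 1 (Y < Z) on D(Y)={4,7,8} D(Z)={3,4,5,6,7,9}: Z {3,4,5,6,7,9}->{5,6,7,9}
Constraint 2 (U != X) on D(U)={3,4,5,8,9,10} D(X)={5,6,7,9}: no change
Constraint 3 (Y + U = X) on D(Y)={4,7,8} D(U)={3,4,5,8,9,10} D(X)={5,6,7,9}: Y {4,7,8}->{4}; U {3,4,5,8,9,10}->{3,5}; X {5,6,7,9}->{7,9}
So after constraint 3: D(Y) = {4}

Answer: {4}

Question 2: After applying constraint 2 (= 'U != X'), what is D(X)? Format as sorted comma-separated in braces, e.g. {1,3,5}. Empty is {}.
Constraint 1 (Y < Z) on D(Y)={4,7,8} D(Z)={3,4,5,6,7,9}: Z {3,4,5,6,7,9}->{5,6,7,9}
Constraint 2 (U != X) on D(U)={3,4,5,8,9,10} D(X)={5,6,7,9}: no change
So after constraint 2: D(X) = {5,6,7,9}

Answer: {5,6,7,9}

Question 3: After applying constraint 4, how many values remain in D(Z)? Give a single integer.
Constraint 1 (Y < Z) on D(Y)={4,7,8} D(Z)={3,4,5,6,7,9}: Z {3,4,5,6,7,9}->{5,6,7,9}
Constraint 2 (U != X) on D(U)={3,4,5,8,9,10} D(X)={5,6,7,9}: no change
Constraint 3 (Y + U = X) on D(Y)={4,7,8} D(U)={3,4,5,8,9,10} D(X)={5,6,7,9}: Y {4,7,8}->{4}; U {3,4,5,8,9,10}->{3,5}; X {5,6,7,9}->{7,9}
Constraint 4 (U < Y) on D(U)={3,5} D(Y)={4}: U {3,5}->{3}
So after constraint 4: D(Z)={5,6,7,9}, size = 4

Answer: 4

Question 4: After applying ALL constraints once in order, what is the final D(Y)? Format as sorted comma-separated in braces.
Answer: {4}

Derivation:
Constraint 1 (Y < Z) on D(Y)={4,7,8} D(Z)={3,4,5,6,7,9}: Z {3,4,5,6,7,9}->{5,6,7,9}
Constraint 2 (U != X) on D(U)={3,4,5,8,9,10} D(X)={5,6,7,9}: no change
Constraint 3 (Y + U = X) on D(Y)={4,7,8} D(U)={3,4,5,8,9,10} D(X)={5,6,7,9}: Y {4,7,8}->{4}; U {3,4,5,8,9,10}->{3,5}; X {5,6,7,9}->{7,9}
Constraint 4 (U < Y) on D(U)={3,5} D(Y)={4}: U {3,5}->{3}
So after all 4 constraints: D(Y) = {4}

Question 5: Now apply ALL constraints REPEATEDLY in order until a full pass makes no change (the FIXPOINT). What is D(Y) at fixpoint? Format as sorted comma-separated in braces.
pass 0 (initial): D(Y)={4,7,8}
pass 1: U {3,4,5,8,9,10}->{3}; X {5,6,7,9}->{7,9}; Y {4,7,8}->{4}; Z {3,4,5,6,7,9}->{5,6,7,9}
pass 2: X {7,9}->{7}
pass 3: no change
Fixpoint after 3 passes: D(Y) = {4}

Answer: {4}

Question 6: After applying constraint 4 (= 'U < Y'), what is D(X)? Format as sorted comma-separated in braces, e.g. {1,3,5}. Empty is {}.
Answer: {7,9}

Derivation:
Constraint 1 (Y < Z) on D(Y)={4,7,8} D(Z)={3,4,5,6,7,9}: Z {3,4,5,6,7,9}->{5,6,7,9}
Constraint 2 (U != X) on D(U)={3,4,5,8,9,10} D(X)={5,6,7,9}: no change
Constraint 3 (Y + U = X) on D(Y)={4,7,8} D(U)={3,4,5,8,9,10} D(X)={5,6,7,9}: Y {4,7,8}->{4}; U {3,4,5,8,9,10}->{3,5}; X {5,6,7,9}->{7,9}
Constraint 4 (U < Y) on D(U)={3,5} D(Y)={4}: U {3,5}->{3}
So after constraint 4: D(X) = {7,9}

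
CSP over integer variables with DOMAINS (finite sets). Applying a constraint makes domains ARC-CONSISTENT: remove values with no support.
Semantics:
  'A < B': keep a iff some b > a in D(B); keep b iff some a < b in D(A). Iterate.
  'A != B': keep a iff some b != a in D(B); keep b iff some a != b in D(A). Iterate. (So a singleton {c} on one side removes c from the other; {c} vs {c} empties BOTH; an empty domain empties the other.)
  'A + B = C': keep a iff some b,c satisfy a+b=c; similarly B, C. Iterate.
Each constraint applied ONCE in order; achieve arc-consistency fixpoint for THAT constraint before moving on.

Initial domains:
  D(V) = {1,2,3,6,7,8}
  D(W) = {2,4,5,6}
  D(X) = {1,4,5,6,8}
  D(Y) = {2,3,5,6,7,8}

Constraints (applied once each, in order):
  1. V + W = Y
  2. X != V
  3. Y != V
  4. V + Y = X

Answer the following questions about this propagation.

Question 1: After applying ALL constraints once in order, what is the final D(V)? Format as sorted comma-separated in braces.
Answer: {1,2,3}

Derivation:
Constraint 1 (V + W = Y) on D(V)={1,2,3,6,7,8} D(W)={2,4,5,6} D(Y)={2,3,5,6,7,8}: V {1,2,3,6,7,8}->{1,2,3,6}; Y {2,3,5,6,7,8}->{3,5,6,7,8}
Constraint 2 (X != V) on D(X)={1,4,5,6,8} D(V)={1,2,3,6}: no change
Constraint 3 (Y != V) on D(Y)={3,5,6,7,8} D(V)={1,2,3,6}: no change
Constraint 4 (V + Y = X) on D(V)={1,2,3,6} D(Y)={3,5,6,7,8} D(X)={1,4,5,6,8}: V {1,2,3,6}->{1,2,3}; Y {3,5,6,7,8}->{3,5,6,7}; X {1,4,5,6,8}->{4,5,6,8}
So after all 4 constraints: D(V) = {1,2,3}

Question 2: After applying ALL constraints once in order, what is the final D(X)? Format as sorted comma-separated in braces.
Constraint 1 (V + W = Y) on D(V)={1,2,3,6,7,8} D(W)={2,4,5,6} D(Y)={2,3,5,6,7,8}: V {1,2,3,6,7,8}->{1,2,3,6}; Y {2,3,5,6,7,8}->{3,5,6,7,8}
Constraint 2 (X != V) on D(X)={1,4,5,6,8} D(V)={1,2,3,6}: no change
Constraint 3 (Y != V) on D(Y)={3,5,6,7,8} D(V)={1,2,3,6}: no change
Constraint 4 (V + Y = X) on D(V)={1,2,3,6} D(Y)={3,5,6,7,8} D(X)={1,4,5,6,8}: V {1,2,3,6}->{1,2,3}; Y {3,5,6,7,8}->{3,5,6,7}; X {1,4,5,6,8}->{4,5,6,8}
So after all 4 constraints: D(X) = {4,5,6,8}

Answer: {4,5,6,8}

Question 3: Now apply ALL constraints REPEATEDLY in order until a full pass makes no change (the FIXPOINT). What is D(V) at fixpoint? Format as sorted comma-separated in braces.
Answer: {1,2,3}

Derivation:
pass 0 (initial): D(V)={1,2,3,6,7,8}
pass 1: V {1,2,3,6,7,8}->{1,2,3}; X {1,4,5,6,8}->{4,5,6,8}; Y {2,3,5,6,7,8}->{3,5,6,7}
pass 2: no change
Fixpoint after 2 passes: D(V) = {1,2,3}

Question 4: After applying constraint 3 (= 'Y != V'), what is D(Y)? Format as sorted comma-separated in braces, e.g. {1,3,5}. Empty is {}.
Answer: {3,5,6,7,8}

Derivation:
Constraint 1 (V + W = Y) on D(V)={1,2,3,6,7,8} D(W)={2,4,5,6} D(Y)={2,3,5,6,7,8}: V {1,2,3,6,7,8}->{1,2,3,6}; Y {2,3,5,6,7,8}->{3,5,6,7,8}
Constraint 2 (X != V) on D(X)={1,4,5,6,8} D(V)={1,2,3,6}: no change
Constraint 3 (Y != V) on D(Y)={3,5,6,7,8} D(V)={1,2,3,6}: no change
So after constraint 3: D(Y) = {3,5,6,7,8}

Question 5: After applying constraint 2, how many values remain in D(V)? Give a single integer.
Constraint 1 (V + W = Y) on D(V)={1,2,3,6,7,8} D(W)={2,4,5,6} D(Y)={2,3,5,6,7,8}: V {1,2,3,6,7,8}->{1,2,3,6}; Y {2,3,5,6,7,8}->{3,5,6,7,8}
Constraint 2 (X != V) on D(X)={1,4,5,6,8} D(V)={1,2,3,6}: no change
So after constraint 2: D(V)={1,2,3,6}, size = 4

Answer: 4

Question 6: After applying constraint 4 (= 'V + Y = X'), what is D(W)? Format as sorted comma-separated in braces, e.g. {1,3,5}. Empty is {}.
Answer: {2,4,5,6}

Derivation:
Constraint 1 (V + W = Y) on D(V)={1,2,3,6,7,8} D(W)={2,4,5,6} D(Y)={2,3,5,6,7,8}: V {1,2,3,6,7,8}->{1,2,3,6}; Y {2,3,5,6,7,8}->{3,5,6,7,8}
Constraint 2 (X != V) on D(X)={1,4,5,6,8} D(V)={1,2,3,6}: no change
Constraint 3 (Y != V) on D(Y)={3,5,6,7,8} D(V)={1,2,3,6}: no change
Constraint 4 (V + Y = X) on D(V)={1,2,3,6} D(Y)={3,5,6,7,8} D(X)={1,4,5,6,8}: V {1,2,3,6}->{1,2,3}; Y {3,5,6,7,8}->{3,5,6,7}; X {1,4,5,6,8}->{4,5,6,8}
So after constraint 4: D(W) = {2,4,5,6}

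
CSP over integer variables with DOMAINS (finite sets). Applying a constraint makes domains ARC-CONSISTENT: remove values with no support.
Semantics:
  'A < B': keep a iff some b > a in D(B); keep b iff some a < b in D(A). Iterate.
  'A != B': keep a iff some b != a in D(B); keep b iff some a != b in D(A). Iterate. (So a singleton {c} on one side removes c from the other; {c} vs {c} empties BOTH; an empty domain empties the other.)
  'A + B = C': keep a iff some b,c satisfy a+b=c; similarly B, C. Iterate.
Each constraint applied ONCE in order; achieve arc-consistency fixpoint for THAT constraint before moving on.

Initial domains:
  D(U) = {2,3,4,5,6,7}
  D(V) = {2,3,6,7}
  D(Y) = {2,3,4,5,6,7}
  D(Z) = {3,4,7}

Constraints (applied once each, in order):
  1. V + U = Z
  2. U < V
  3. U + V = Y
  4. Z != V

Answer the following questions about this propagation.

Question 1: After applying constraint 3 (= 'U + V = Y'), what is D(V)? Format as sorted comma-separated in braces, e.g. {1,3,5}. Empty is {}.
Constraint 1 (V + U = Z) on D(V)={2,3,6,7} D(U)={2,3,4,5,6,7} D(Z)={3,4,7}: V {2,3,6,7}->{2,3}; U {2,3,4,5,6,7}->{2,4,5}; Z {3,4,7}->{4,7}
Constraint 2 (U < V) on D(U)={2,4,5} D(V)={2,3}: U {2,4,5}->{2}; V {2,3}->{3}
Constraint 3 (U + V = Y) on D(U)={2} D(V)={3} D(Y)={2,3,4,5,6,7}: Y {2,3,4,5,6,7}->{5}
So after constraint 3: D(V) = {3}

Answer: {3}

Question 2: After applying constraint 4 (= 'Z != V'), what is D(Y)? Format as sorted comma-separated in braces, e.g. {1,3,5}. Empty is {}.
Answer: {5}

Derivation:
Constraint 1 (V + U = Z) on D(V)={2,3,6,7} D(U)={2,3,4,5,6,7} D(Z)={3,4,7}: V {2,3,6,7}->{2,3}; U {2,3,4,5,6,7}->{2,4,5}; Z {3,4,7}->{4,7}
Constraint 2 (U < V) on D(U)={2,4,5} D(V)={2,3}: U {2,4,5}->{2}; V {2,3}->{3}
Constraint 3 (U + V = Y) on D(U)={2} D(V)={3} D(Y)={2,3,4,5,6,7}: Y {2,3,4,5,6,7}->{5}
Constraint 4 (Z != V) on D(Z)={4,7} D(V)={3}: no change
So after constraint 4: D(Y) = {5}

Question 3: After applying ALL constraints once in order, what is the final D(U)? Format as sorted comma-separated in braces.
Answer: {2}

Derivation:
Constraint 1 (V + U = Z) on D(V)={2,3,6,7} D(U)={2,3,4,5,6,7} D(Z)={3,4,7}: V {2,3,6,7}->{2,3}; U {2,3,4,5,6,7}->{2,4,5}; Z {3,4,7}->{4,7}
Constraint 2 (U < V) on D(U)={2,4,5} D(V)={2,3}: U {2,4,5}->{2}; V {2,3}->{3}
Constraint 3 (U + V = Y) on D(U)={2} D(V)={3} D(Y)={2,3,4,5,6,7}: Y {2,3,4,5,6,7}->{5}
Constraint 4 (Z != V) on D(Z)={4,7} D(V)={3}: no change
So after all 4 constraints: D(U) = {2}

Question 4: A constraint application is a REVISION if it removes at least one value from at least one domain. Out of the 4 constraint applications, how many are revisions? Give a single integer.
Answer: 3

Derivation:
Constraint 1 (V + U = Z) on D(V)={2,3,6,7} D(U)={2,3,4,5,6,7} D(Z)={3,4,7}: V {2,3,6,7}->{2,3}; U {2,3,4,5,6,7}->{2,4,5}; Z {3,4,7}->{4,7} => REVISION
Constraint 2 (U < V) on D(U)={2,4,5} D(V)={2,3}: U {2,4,5}->{2}; V {2,3}->{3} => REVISION
Constraint 3 (U + V = Y) on D(U)={2} D(V)={3} D(Y)={2,3,4,5,6,7}: Y {2,3,4,5,6,7}->{5} => REVISION
Constraint 4 (Z != V) on D(Z)={4,7} D(V)={3}: no change => not a revision
Total revisions = 3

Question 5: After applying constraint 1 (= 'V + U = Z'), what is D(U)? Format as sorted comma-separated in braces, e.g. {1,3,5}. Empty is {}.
Constraint 1 (V + U = Z) on D(V)={2,3,6,7} D(U)={2,3,4,5,6,7} D(Z)={3,4,7}: V {2,3,6,7}->{2,3}; U {2,3,4,5,6,7}->{2,4,5}; Z {3,4,7}->{4,7}
So after constraint 1: D(U) = {2,4,5}

Answer: {2,4,5}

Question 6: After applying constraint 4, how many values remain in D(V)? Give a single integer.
Constraint 1 (V + U = Z) on D(V)={2,3,6,7} D(U)={2,3,4,5,6,7} D(Z)={3,4,7}: V {2,3,6,7}->{2,3}; U {2,3,4,5,6,7}->{2,4,5}; Z {3,4,7}->{4,7}
Constraint 2 (U < V) on D(U)={2,4,5} D(V)={2,3}: U {2,4,5}->{2}; V {2,3}->{3}
Constraint 3 (U + V = Y) on D(U)={2} D(V)={3} D(Y)={2,3,4,5,6,7}: Y {2,3,4,5,6,7}->{5}
Constraint 4 (Z != V) on D(Z)={4,7} D(V)={3}: no change
So after constraint 4: D(V)={3}, size = 1

Answer: 1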